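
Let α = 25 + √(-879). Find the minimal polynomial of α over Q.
m_α(x) = x^2 - 50x + 1504

From α - 25 = √(-879), squaring gives (α - 25)^2 = -879, i.e. α^2 - 50α + 625 = -879, so α^2 - 50α + 1504 = 0. The discriminant of x^2 - 50x + 1504 is (-50)^2 - 4·(1504) = 2500 - 6016 = -3516, and 4·(-879) is not a perfect square in Q since -879 is squarefree and ≠ 1. Hence x^2 - 50x + 1504 is irreducible over Q and is the minimal polynomial of α.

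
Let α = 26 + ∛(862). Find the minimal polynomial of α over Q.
m_α(x) = x^3 - 78x^2 + 2028x - 18438

Set β = α - 26 = ∛(862), so β^3 = 862. Then (α - 26)^3 - 862 = 0, i.e. α is a root of g(x) = (x - 26)^3 - 862 = x^3 - 78x^2 + 2028x - 18438. Since g(x) = h(x - 26) where h(x) = x^3 - 862, and h is irreducible over Q (because 862 is not a perfect cube, so h has no rational root, and a monic cubic with no rational root is irreducible), g is also irreducible (irreducibility is preserved under the substitution x → x - 26). Hence m_α(x) = x^3 - 78x^2 + 2028x - 18438.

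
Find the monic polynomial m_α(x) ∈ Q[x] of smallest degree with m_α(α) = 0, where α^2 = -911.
m_α(x) = x^2 + 911

α satisfies α^2 + 911 = 0, so x^2 + 911 annihilates α. Since d = -911 is squarefree and ≠ 1, it is not a perfect square in Q, so x^2 + 911 has no rational root and is therefore irreducible over Q (a degree-2 polynomial over a field is irreducible iff it has no root). Hence m_α(x) = x^2 + 911.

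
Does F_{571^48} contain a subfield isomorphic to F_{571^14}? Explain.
No: F_{571^14} is not a subfield of F_{571^48}

F_{p^m} embeds in F_{p^n} iff m | n. Here 14 ∤ 48 (since 48 = 3·14 + 6 with remainder 6 ≠ 0), so F_{571^14} is not a subfield of F_{571^48}. Equivalently: if it were, the tower law would give 14 = [F_{571^14}:F_571] dividing [F_{571^48}:F_571] = 48, contradiction.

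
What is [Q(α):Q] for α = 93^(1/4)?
[Q(α):Q] = 4

α is a root of x^4 - 93. By Eisenstein's criterion at the prime p = 3 (which divides the constant term 93 but p^2 = 9 does not, since 93 is squarefree), x^4 - 93 is irreducible over Q. Hence [Q(α):Q] = 4.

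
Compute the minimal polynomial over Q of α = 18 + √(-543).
m_α(x) = x^2 - 36x + 867

From α - 18 = √(-543), squaring gives (α - 18)^2 = -543, i.e. α^2 - 36α + 324 = -543, so α^2 - 36α + 867 = 0. The discriminant of x^2 - 36x + 867 is (-36)^2 - 4·(867) = 1296 - 3468 = -2172, and 4·(-543) is not a perfect square in Q since -543 is squarefree and ≠ 1. Hence x^2 - 36x + 867 is irreducible over Q and is the minimal polynomial of α.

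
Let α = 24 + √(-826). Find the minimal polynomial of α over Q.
m_α(x) = x^2 - 48x + 1402

From α - 24 = √(-826), squaring gives (α - 24)^2 = -826, i.e. α^2 - 48α + 576 = -826, so α^2 - 48α + 1402 = 0. The discriminant of x^2 - 48x + 1402 is (-48)^2 - 4·(1402) = 2304 - 5608 = -3304, and 4·(-826) is not a perfect square in Q since -826 is squarefree and ≠ 1. Hence x^2 - 48x + 1402 is irreducible over Q and is the minimal polynomial of α.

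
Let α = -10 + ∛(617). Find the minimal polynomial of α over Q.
m_α(x) = x^3 + 30x^2 + 300x + 383

Set β = α + 10 = ∛(617), so β^3 = 617. Then (α + 10)^3 - 617 = 0, i.e. α is a root of g(x) = (x + 10)^3 - 617 = x^3 + 30x^2 + 300x + 383. Since g(x) = h(x + 10) where h(x) = x^3 - 617, and h is irreducible over Q (because 617 is not a perfect cube, so h has no rational root, and a monic cubic with no rational root is irreducible), g is also irreducible (irreducibility is preserved under the substitution x → x + 10). Hence m_α(x) = x^3 + 30x^2 + 300x + 383.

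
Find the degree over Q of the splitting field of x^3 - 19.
[K : Q] = 6

The roots of x^3 - 19 are ∛19, ω∛19, ω^2∛19 where ω = e^(2πi/3) is a primitive cube root of unity, so K = Q(∛19, ω). Now [Q(∛19):Q] = 3 (since 19 is not a perfect cube, x^3 - 19 is irreducible) and [Q(ω):Q] = 2. Both 2 and 3 divide [K:Q], and [K:Q] ≤ 3·2 = 6, so [K:Q] = 6. (Equivalently: Q(∛19) ⊂ R but ω ∉ R, so [K : Q(∛19)] = 2.)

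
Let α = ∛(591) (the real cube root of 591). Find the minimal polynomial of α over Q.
m_α(x) = x^3 - 591

α satisfies α^3 = 591, so x^3 - 591 annihilates α. By the rational root test, a rational root p/q (in lowest terms) of x^3 - 591 would satisfy p^3 = 591 q^3, forcing q = 1 and p^3 = 591; but 591 is not a perfect cube, contradiction. A monic cubic over Q with no rational root is irreducible (any nontrivial factorization would include a linear factor). Hence x^3 - 591 is the minimal polynomial of α, and in particular [Q(α):Q] = 3.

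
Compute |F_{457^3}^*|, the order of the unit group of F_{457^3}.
|F_{457^3}^*| = 95443992

F_{457^3} has 457^3 = 95443993 elements; its multiplicative group consists of all nonzero elements, so |F_{457^3}^*| = 95443993 - 1 = 95443992. (It is cyclic since any finite subgroup of the multiplicative group of a field is cyclic.)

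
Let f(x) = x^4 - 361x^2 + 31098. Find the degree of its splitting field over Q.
[K : Q] = 4

Solving the quadratic in x^2: x^2 = (361 ± √(361^2 - 4·31098))/2 = (361 ± √5929)/2 = (361 ± 77)/2, giving x^2 = 219 or x^2 = 142. So f(x) = (x^2 - 219)(x^2 - 142) and the roots of f are ±√219, ±√142. Hence the splitting field is K = Q(√219, √142). Since 219 and 142 are distinct squarefree integers > 1, their product 31098 is not a perfect square, so √142 ∉ Q(√219). By the tower law [K:Q] = [Q(√219,√142):Q(√219)] · [Q(√219):Q] = 2 · 2 = 4.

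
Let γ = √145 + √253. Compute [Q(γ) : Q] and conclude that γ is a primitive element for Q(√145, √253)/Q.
[Q(γ) : Q] = 4 (equivalently, Q(γ) = Q(√145, √253))

Obviously Q(γ) ⊆ Q(√145, √253), and [Q(√145, √253):Q] = 4 (since 145, 253 are distinct squarefree integers > 1 with 36685 not a perfect square). To show equality we compute the minimal polynomial of γ. From γ = √145 + √253: γ^2 = 145 + 2√(36685) + 253 = 398 + 2√(36685), so γ^2 - 398 = 2√(36685); squaring, (γ^2 - 398)^2 = 4·36685, i.e. γ^4 - 796γ^2 + 158404 - 146740 = 0, i.e. γ^4 - 796γ^2 + 11664 = 0. So γ is a root of x^4 - 796x^2 + 11664. This polynomial is irreducible over Q: it has no rational root (each ±√145 ± √253 is irrational), and any factorization into two quadratics over Q would force √(36685) ∈ Q (pairing opposite roots) or √145, √253 ∈ Q (other pairings), all impossible. Hence [Q(γ):Q] = 4 = [Q(√145, √253):Q], so Q(γ) = Q(√145, √253).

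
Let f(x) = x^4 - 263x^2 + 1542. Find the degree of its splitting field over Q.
[K : Q] = 4

Solving the quadratic in x^2: x^2 = (263 ± √(263^2 - 4·1542))/2 = (263 ± √63001)/2 = (263 ± 251)/2, giving x^2 = 6 or x^2 = 257. So f(x) = (x^2 - 6)(x^2 - 257) and the roots of f are ±√6, ±√257. Hence the splitting field is K = Q(√6, √257). Since 6 and 257 are distinct squarefree integers > 1, their product 1542 is not a perfect square, so √257 ∉ Q(√6). By the tower law [K:Q] = [Q(√6,√257):Q(√6)] · [Q(√6):Q] = 2 · 2 = 4.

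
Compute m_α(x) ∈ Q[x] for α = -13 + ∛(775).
m_α(x) = x^3 + 39x^2 + 507x + 1422

Set β = α + 13 = ∛(775), so β^3 = 775. Then (α + 13)^3 - 775 = 0, i.e. α is a root of g(x) = (x + 13)^3 - 775 = x^3 + 39x^2 + 507x + 1422. Since g(x) = h(x + 13) where h(x) = x^3 - 775, and h is irreducible over Q (because 775 is not a perfect cube, so h has no rational root, and a monic cubic with no rational root is irreducible), g is also irreducible (irreducibility is preserved under the substitution x → x + 13). Hence m_α(x) = x^3 + 39x^2 + 507x + 1422.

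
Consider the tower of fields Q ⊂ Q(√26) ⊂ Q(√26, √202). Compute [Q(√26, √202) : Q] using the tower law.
[Q(√26, √202) : Q] = 4

[Q(√26):Q] = 2 (min poly x^2 - 26, irreducible since 26 is squarefree > 1). For the top step, suppose √202 ∈ Q(√26), say √202 = c + d√26 with c, d ∈ Q. Squaring: 202 = c^2 + 26d^2 + 2cd√26. Since √26 ∉ Q this forces 2cd = 0. If d = 0 then √202 = c ∈ Q, contradicting 202 squarefree > 1. If c = 0 then 202 = 26d^2, so 26·202 = (26d)^2 is a perfect square in Q — but 26·202 = 5252 is not a perfect square (since 26 and 202 are distinct squarefree integers). Contradiction. Hence √202 ∉ Q(√26), so x^2 - 202 stays irreducible over Q(√26) and [Q(√26, √202) : Q(√26)] = 2. By the tower law, [Q(√26, √202) : Q] = 2 · 2 = 4.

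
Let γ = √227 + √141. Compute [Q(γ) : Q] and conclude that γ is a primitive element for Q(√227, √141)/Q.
[Q(γ) : Q] = 4 (equivalently, Q(γ) = Q(√227, √141))

Obviously Q(γ) ⊆ Q(√227, √141), and [Q(√227, √141):Q] = 4 (since 227, 141 are distinct squarefree integers > 1 with 32007 not a perfect square). To show equality we compute the minimal polynomial of γ. From γ = √227 + √141: γ^2 = 227 + 2√(32007) + 141 = 368 + 2√(32007), so γ^2 - 368 = 2√(32007); squaring, (γ^2 - 368)^2 = 4·32007, i.e. γ^4 - 736γ^2 + 135424 - 128028 = 0, i.e. γ^4 - 736γ^2 + 7396 = 0. So γ is a root of x^4 - 736x^2 + 7396. This polynomial is irreducible over Q: it has no rational root (each ±√227 ± √141 is irrational), and any factorization into two quadratics over Q would force √(32007) ∈ Q (pairing opposite roots) or √227, √141 ∈ Q (other pairings), all impossible. Hence [Q(γ):Q] = 4 = [Q(√227, √141):Q], so Q(γ) = Q(√227, √141).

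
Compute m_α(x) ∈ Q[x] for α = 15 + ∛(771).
m_α(x) = x^3 - 45x^2 + 675x - 4146

Set β = α - 15 = ∛(771), so β^3 = 771. Then (α - 15)^3 - 771 = 0, i.e. α is a root of g(x) = (x - 15)^3 - 771 = x^3 - 45x^2 + 675x - 4146. Since g(x) = h(x - 15) where h(x) = x^3 - 771, and h is irreducible over Q (because 771 is not a perfect cube, so h has no rational root, and a monic cubic with no rational root is irreducible), g is also irreducible (irreducibility is preserved under the substitution x → x - 15). Hence m_α(x) = x^3 - 45x^2 + 675x - 4146.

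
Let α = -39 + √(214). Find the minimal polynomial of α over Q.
m_α(x) = x^2 + 78x + 1307

From α + 39 = √(214), squaring gives (α + 39)^2 = 214, i.e. α^2 + 78α + 1521 = 214, so α^2 + 78α + 1307 = 0. The discriminant of x^2 + 78x + 1307 is (78)^2 - 4·(1307) = 6084 - 5228 = 856, and 4·(214) is not a perfect square in Q since 214 is squarefree and ≠ 1. Hence x^2 + 78x + 1307 is irreducible over Q and is the minimal polynomial of α.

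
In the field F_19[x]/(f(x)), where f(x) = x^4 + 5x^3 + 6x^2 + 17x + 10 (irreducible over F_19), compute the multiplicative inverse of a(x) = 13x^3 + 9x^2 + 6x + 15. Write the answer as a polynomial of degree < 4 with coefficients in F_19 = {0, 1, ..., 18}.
a(x)^(-1) ≡ 3x^3 + 5x^2 + 12x + 18 (mod f(x))

Since f is irreducible over F_19, F_19[x]/(f) is a field and a(x) ≠ 0 has an inverse. Apply the extended Euclidean algorithm to f(x) and a(x) in F_19[x]: f(x) = (3x + 10)·a(x) + (12x^2 + 7x + 12);  a(x) = (9x + 5)·(12x^2 + 7x + 12) + (15x + 12);  (12x^2 + 7x + 12) = (16x + 13)·(15x + 12) + (8). The last nonzero remainder is the constant 8 = gcd(f, a) in F_19. Back-substituting through the division chain expresses 8 = s(x)·a(x) + t(x)·f(x) with s(x) ≡ 5x^3 + 2x^2 + x + 11 (mod f), so (5x^3 + 2x^2 + x + 11)·a(x) ≡ 8 (mod f). Multiplying by 8^(-1) ≡ 12 in F_19 gives a(x)^(-1) ≡ 12·(5x^3 + 2x^2 + x + 11) ≡ 3x^3 + 5x^2 + 12x + 18 (mod f). Check: (13x^3 + 9x^2 + 6x + 15)·(3x^3 + 5x^2 + 12x + 18) = x^6 + 16x^5 + 10x^4 + 18x^3 + 5x^2 + 3x + 4 ≡ 1 (mod x^4 + 5x^3 + 6x^2 + 17x + 10).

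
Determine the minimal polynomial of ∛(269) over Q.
m_α(x) = x^3 - 269

α satisfies α^3 = 269, so x^3 - 269 annihilates α. By the rational root test, a rational root p/q (in lowest terms) of x^3 - 269 would satisfy p^3 = 269 q^3, forcing q = 1 and p^3 = 269; but 269 is not a perfect cube, contradiction. A monic cubic over Q with no rational root is irreducible (any nontrivial factorization would include a linear factor). Hence x^3 - 269 is the minimal polynomial of α, and in particular [Q(α):Q] = 3.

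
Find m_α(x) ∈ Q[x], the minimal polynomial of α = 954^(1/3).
m_α(x) = x^3 - 954

α satisfies α^3 = 954, so x^3 - 954 annihilates α. By the rational root test, a rational root p/q (in lowest terms) of x^3 - 954 would satisfy p^3 = 954 q^3, forcing q = 1 and p^3 = 954; but 954 is not a perfect cube, contradiction. A monic cubic over Q with no rational root is irreducible (any nontrivial factorization would include a linear factor). Hence x^3 - 954 is the minimal polynomial of α, and in particular [Q(α):Q] = 3.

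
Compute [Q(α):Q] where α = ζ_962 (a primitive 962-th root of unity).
[Q(α):Q] = 432

The minimal polynomial of ζ_962 over Q is the 962-th cyclotomic polynomial Φ_962(x), which is irreducible over Q and has degree φ(962) = 432. Hence [Q(α):Q] = φ(962) = 432.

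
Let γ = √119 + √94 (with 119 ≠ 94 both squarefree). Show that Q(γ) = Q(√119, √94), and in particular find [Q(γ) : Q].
[Q(γ) : Q] = 4 (equivalently, Q(γ) = Q(√119, √94))

Obviously Q(γ) ⊆ Q(√119, √94), and [Q(√119, √94):Q] = 4 (since 119, 94 are distinct squarefree integers > 1 with 11186 not a perfect square). To show equality we compute the minimal polynomial of γ. From γ = √119 + √94: γ^2 = 119 + 2√(11186) + 94 = 213 + 2√(11186), so γ^2 - 213 = 2√(11186); squaring, (γ^2 - 213)^2 = 4·11186, i.e. γ^4 - 426γ^2 + 45369 - 44744 = 0, i.e. γ^4 - 426γ^2 + 625 = 0. So γ is a root of x^4 - 426x^2 + 625. This polynomial is irreducible over Q: it has no rational root (each ±√119 ± √94 is irrational), and any factorization into two quadratics over Q would force √(11186) ∈ Q (pairing opposite roots) or √119, √94 ∈ Q (other pairings), all impossible. Hence [Q(γ):Q] = 4 = [Q(√119, √94):Q], so Q(γ) = Q(√119, √94).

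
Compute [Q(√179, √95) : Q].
[Q(√179, √95) : Q] = 4

[Q(√179):Q] = 2 (min poly x^2 - 179, irreducible since 179 is squarefree > 1). For the top step, suppose √95 ∈ Q(√179), say √95 = c + d√179 with c, d ∈ Q. Squaring: 95 = c^2 + 179d^2 + 2cd√179. Since √179 ∉ Q this forces 2cd = 0. If d = 0 then √95 = c ∈ Q, contradicting 95 squarefree > 1. If c = 0 then 95 = 179d^2, so 179·95 = (179d)^2 is a perfect square in Q — but 179·95 = 17005 is not a perfect square (since 179 and 95 are distinct squarefree integers). Contradiction. Hence √95 ∉ Q(√179), so x^2 - 95 stays irreducible over Q(√179) and [Q(√179, √95) : Q(√179)] = 2. By the tower law, [Q(√179, √95) : Q] = 2 · 2 = 4.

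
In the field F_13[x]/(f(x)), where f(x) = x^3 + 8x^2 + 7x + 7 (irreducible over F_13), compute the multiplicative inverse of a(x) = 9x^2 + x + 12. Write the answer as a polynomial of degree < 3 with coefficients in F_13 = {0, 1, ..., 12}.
a(x)^(-1) ≡ x^2 + 2x + 6 (mod f(x))

Since f is irreducible over F_13, F_13[x]/(f) is a field and a(x) ≠ 0 has an inverse. Apply the extended Euclidean algorithm to f(x) and a(x) in F_13[x]: f(x) = (3x + 2)·a(x) + (8x + 9);  a(x) = (6x + 8)·(8x + 9) + (5). The last nonzero remainder is the constant 5 = gcd(f, a) in F_13. Back-substituting through the division chain expresses 5 = s(x)·a(x) + t(x)·f(x) with s(x) ≡ 5x^2 + 10x + 4 (mod f), so (5x^2 + 10x + 4)·a(x) ≡ 5 (mod f). Multiplying by 5^(-1) ≡ 8 in F_13 gives a(x)^(-1) ≡ 8·(5x^2 + 10x + 4) ≡ x^2 + 2x + 6 (mod f). Check: (9x^2 + x + 12)·(x^2 + 2x + 6) = 9x^4 + 6x^3 + 3x^2 + 4x + 7 ≡ 1 (mod x^3 + 8x^2 + 7x + 7).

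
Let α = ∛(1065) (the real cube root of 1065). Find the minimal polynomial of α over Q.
m_α(x) = x^3 - 1065

α satisfies α^3 = 1065, so x^3 - 1065 annihilates α. By the rational root test, a rational root p/q (in lowest terms) of x^3 - 1065 would satisfy p^3 = 1065 q^3, forcing q = 1 and p^3 = 1065; but 1065 is not a perfect cube, contradiction. A monic cubic over Q with no rational root is irreducible (any nontrivial factorization would include a linear factor). Hence x^3 - 1065 is the minimal polynomial of α, and in particular [Q(α):Q] = 3.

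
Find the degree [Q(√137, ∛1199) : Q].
[Q(√137, ∛1199) : Q] = 6

Let L = Q(√137, ∛1199). Since Q(√137) ⊂ L and [Q(√137):Q] = 2, the tower law gives 2 | [L:Q]. Likewise Q(∛1199) ⊂ L with [Q(∛1199):Q] = 3 (because 1199 is not a perfect cube), so 3 | [L:Q]. As gcd(2,3) = 1, [L:Q] is divisible by 6. Conversely L is generated over Q by √137 and ∛1199, so [L:Q] ≤ 2·3 = 6. Therefore [Q(√137, ∛1199) : Q] = 6.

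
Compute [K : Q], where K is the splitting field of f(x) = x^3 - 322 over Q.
[K : Q] = 6

The roots of x^3 - 322 are ∛322, ω∛322, ω^2∛322 where ω = e^(2πi/3) is a primitive cube root of unity, so K = Q(∛322, ω). Now [Q(∛322):Q] = 3 (since 322 is not a perfect cube, x^3 - 322 is irreducible) and [Q(ω):Q] = 2. Both 2 and 3 divide [K:Q], and [K:Q] ≤ 3·2 = 6, so [K:Q] = 6. (Equivalently: Q(∛322) ⊂ R but ω ∉ R, so [K : Q(∛322)] = 2.)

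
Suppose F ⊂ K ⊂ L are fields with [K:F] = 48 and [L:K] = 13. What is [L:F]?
[L:F] = 624

The tower law says that for any tower of field extensions F ⊂ K ⊂ L with finite degrees, [L:F] = [L:K] · [K:F]. Here this gives [L:F] = 13 · 48 = 624.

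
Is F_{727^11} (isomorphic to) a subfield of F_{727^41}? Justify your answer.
No: F_{727^11} is not a subfield of F_{727^41}

F_{p^m} embeds in F_{p^n} iff m | n. Here 11 ∤ 41 (since 41 = 3·11 + 8 with remainder 8 ≠ 0), so F_{727^11} is not a subfield of F_{727^41}. Equivalently: if it were, the tower law would give 11 = [F_{727^11}:F_727] dividing [F_{727^41}:F_727] = 41, contradiction.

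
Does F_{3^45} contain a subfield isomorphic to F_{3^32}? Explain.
No: F_{3^32} is not a subfield of F_{3^45}

F_{p^m} embeds in F_{p^n} iff m | n. Here 32 ∤ 45 (since 45 = 1·32 + 13 with remainder 13 ≠ 0), so F_{3^32} is not a subfield of F_{3^45}. Equivalently: if it were, the tower law would give 32 = [F_{3^32}:F_3] dividing [F_{3^45}:F_3] = 45, contradiction.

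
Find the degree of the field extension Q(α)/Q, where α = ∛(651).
[Q(α):Q] = 3

The minimal polynomial of α is x^3 - 651, irreducible over Q since 651 is not a perfect cube (so x^3 - 651 has no rational root). Hence [Q(α):Q] = deg(m_α) = 3.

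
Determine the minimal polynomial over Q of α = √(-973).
m_α(x) = x^2 + 973

α satisfies α^2 + 973 = 0, so x^2 + 973 annihilates α. Since d = -973 is squarefree and ≠ 1, it is not a perfect square in Q, so x^2 + 973 has no rational root and is therefore irreducible over Q (a degree-2 polynomial over a field is irreducible iff it has no root). Hence m_α(x) = x^2 + 973.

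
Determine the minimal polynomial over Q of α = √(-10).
m_α(x) = x^2 + 10

α satisfies α^2 + 10 = 0, so x^2 + 10 annihilates α. Since d = -10 is squarefree and ≠ 1, it is not a perfect square in Q, so x^2 + 10 has no rational root and is therefore irreducible over Q (a degree-2 polynomial over a field is irreducible iff it has no root). Hence m_α(x) = x^2 + 10.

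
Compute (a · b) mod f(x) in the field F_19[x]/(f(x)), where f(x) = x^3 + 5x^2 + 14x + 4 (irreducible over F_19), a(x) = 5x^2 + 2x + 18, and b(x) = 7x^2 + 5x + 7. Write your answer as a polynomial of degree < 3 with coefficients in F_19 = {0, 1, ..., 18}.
a · b ≡ 6x + 5 (mod f(x))

Multiply in F_19[x]: a(x)·b(x) = (5x^2 + 2x + 18)·(7x^2 + 5x + 7) = 16x^4 + x^3 + 9x + 12. This has degree ≥ 3, so divide by f(x) over F_19: 16x^4 + x^3 + 9x + 12 = (16x + 16)·(x^3 + 5x^2 + 14x + 4) + (6x + 5). Hence a·b ≡ 6x + 5 (mod f). (F_19[x]/(f) is a field with 19^3 = 6859 elements since f is irreducible of degree 3.)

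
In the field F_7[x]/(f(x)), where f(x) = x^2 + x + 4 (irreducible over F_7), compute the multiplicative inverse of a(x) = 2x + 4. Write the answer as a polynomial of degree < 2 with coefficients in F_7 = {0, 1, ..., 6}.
a(x)^(-1) ≡ 4x + 3 (mod f(x))

Since f is irreducible over F_7, F_7[x]/(f) is a field and a(x) ≠ 0 has an inverse. Apply the extended Euclidean algorithm to f(x) and a(x) in F_7[x]: f(x) = (4x + 3)·a(x) + (6). The last nonzero remainder is the constant 6 = gcd(f, a) in F_7. Back-substituting through the division chain expresses 6 = s(x)·a(x) + t(x)·f(x) with s(x) ≡ 3x + 4 (mod f), so (3x + 4)·a(x) ≡ 6 (mod f). Multiplying by 6^(-1) ≡ 6 in F_7 gives a(x)^(-1) ≡ 6·(3x + 4) ≡ 4x + 3 (mod f). Check: (2x + 4)·(4x + 3) = x^2 + x + 5 ≡ 1 (mod x^2 + x + 4).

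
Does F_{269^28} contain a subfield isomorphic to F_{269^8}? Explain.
No: F_{269^8} is not a subfield of F_{269^28}

F_{p^m} embeds in F_{p^n} iff m | n. Here 8 ∤ 28 (since 28 = 3·8 + 4 with remainder 4 ≠ 0), so F_{269^8} is not a subfield of F_{269^28}. Equivalently: if it were, the tower law would give 8 = [F_{269^8}:F_269] dividing [F_{269^28}:F_269] = 28, contradiction.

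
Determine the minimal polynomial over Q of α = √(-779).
m_α(x) = x^2 + 779

α satisfies α^2 + 779 = 0, so x^2 + 779 annihilates α. Since d = -779 is squarefree and ≠ 1, it is not a perfect square in Q, so x^2 + 779 has no rational root and is therefore irreducible over Q (a degree-2 polynomial over a field is irreducible iff it has no root). Hence m_α(x) = x^2 + 779.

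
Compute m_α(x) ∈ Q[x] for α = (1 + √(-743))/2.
m_α(x) = x^2 - x + 186

From 2α - 1 = √(-743), squaring gives (2α - 1)^2 = -743, i.e. 4α^2 - 4α + 1 = -743, so α^2 - α + (1 + 743)/4 = 0. Since -743 ≡ 1 (mod 4), (1 + 743)/4 = 186 ∈ Z. The polynomial x^2 - x + 186 has discriminant 1 - 4·(186) = -743, which is not a perfect square in Q (d = -743 is squarefree and ≠ 1), so x^2 - x + 186 is irreducible over Q. It is the minimal polynomial of α.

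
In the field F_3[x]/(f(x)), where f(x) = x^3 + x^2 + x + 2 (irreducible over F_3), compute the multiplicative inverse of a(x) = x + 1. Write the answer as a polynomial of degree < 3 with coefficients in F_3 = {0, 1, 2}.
a(x)^(-1) ≡ 2x^2 + 2 (mod f(x))

Since f is irreducible over F_3, F_3[x]/(f) is a field and a(x) ≠ 0 has an inverse. Apply the extended Euclidean algorithm to f(x) and a(x) in F_3[x]: f(x) = (x^2 + 1)·a(x) + (1). The last nonzero remainder is the constant 1 = gcd(f, a) in F_3. Back-substituting through the division chain expresses 1 = s(x)·a(x) + t(x)·f(x) with s(x) ≡ 2x^2 + 2 (mod f), so a(x)^(-1) ≡ s(x) = 2x^2 + 2 (mod f). Check: (x + 1)·(2x^2 + 2) = 2x^3 + 2x^2 + 2x + 2 ≡ 1 (mod x^3 + x^2 + x + 2).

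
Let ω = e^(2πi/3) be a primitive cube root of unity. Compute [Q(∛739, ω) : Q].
[Q(∛739, ω) : Q] = 6

[Q(∛739):Q] = 3 (min poly x^3 - 739, irreducible since 739 is not a perfect cube). [Q(ω):Q] = 2 (min poly x^2 + x + 1). Since Q(∛739) ⊂ R and ω ∉ R, we have ω ∉ Q(∛739), so x^2 + x + 1 remains irreducible over Q(∛739) and [Q(∛739, ω) : Q(∛739)] = 2. By the tower law, [Q(∛739, ω) : Q] = 3 · 2 = 6. (In fact Q(∛739, ω) is the splitting field of x^3 - 739 over Q.)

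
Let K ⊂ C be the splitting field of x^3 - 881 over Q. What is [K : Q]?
[K : Q] = 6

The roots of x^3 - 881 are ∛881, ω∛881, ω^2∛881 where ω = e^(2πi/3) is a primitive cube root of unity, so K = Q(∛881, ω). Now [Q(∛881):Q] = 3 (since 881 is not a perfect cube, x^3 - 881 is irreducible) and [Q(ω):Q] = 2. Both 2 and 3 divide [K:Q], and [K:Q] ≤ 3·2 = 6, so [K:Q] = 6. (Equivalently: Q(∛881) ⊂ R but ω ∉ R, so [K : Q(∛881)] = 2.)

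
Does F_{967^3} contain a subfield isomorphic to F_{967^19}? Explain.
No: F_{967^19} is not a subfield of F_{967^3}

F_{p^m} embeds in F_{p^n} iff m | n. Here 19 ∤ 3 (since 3 = 0·19 + 3 with remainder 3 ≠ 0), so F_{967^19} is not a subfield of F_{967^3}. Equivalently: if it were, the tower law would give 19 = [F_{967^19}:F_967] dividing [F_{967^3}:F_967] = 3, contradiction.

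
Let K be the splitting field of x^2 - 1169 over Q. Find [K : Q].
[K : Q] = 2

f(x) = x^2 - 1169 factors as (x - √1169)(x + √1169). The splitting field is K = Q(√1169). Since 1169 is squarefree and > 1, it is not a perfect square, so x^2 - 1169 is irreducible over Q and [Q(√1169) : Q] = 2. Hence [K : Q] = 2.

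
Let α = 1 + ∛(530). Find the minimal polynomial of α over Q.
m_α(x) = x^3 - 3x^2 + 3x - 531

Set β = α - 1 = ∛(530), so β^3 = 530. Then (α - 1)^3 - 530 = 0, i.e. α is a root of g(x) = (x - 1)^3 - 530 = x^3 - 3x^2 + 3x - 531. Since g(x) = h(x - 1) where h(x) = x^3 - 530, and h is irreducible over Q (because 530 is not a perfect cube, so h has no rational root, and a monic cubic with no rational root is irreducible), g is also irreducible (irreducibility is preserved under the substitution x → x - 1). Hence m_α(x) = x^3 - 3x^2 + 3x - 531.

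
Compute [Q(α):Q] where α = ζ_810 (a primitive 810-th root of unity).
[Q(α):Q] = 216

The minimal polynomial of ζ_810 over Q is the 810-th cyclotomic polynomial Φ_810(x), which is irreducible over Q and has degree φ(810) = 216. Hence [Q(α):Q] = φ(810) = 216.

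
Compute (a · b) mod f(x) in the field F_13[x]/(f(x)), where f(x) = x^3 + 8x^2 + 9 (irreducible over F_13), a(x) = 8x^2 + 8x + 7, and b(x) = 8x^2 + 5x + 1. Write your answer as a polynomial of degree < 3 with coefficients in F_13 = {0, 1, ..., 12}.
a · b ≡ x^2 (mod f(x))

Multiply in F_13[x]: a(x)·b(x) = (8x^2 + 8x + 7)·(8x^2 + 5x + 1) = 12x^4 + 4x + 7. This has degree ≥ 3, so divide by f(x) over F_13: 12x^4 + 4x + 7 = (12x + 8)·(x^3 + 8x^2 + 9) + (x^2). Hence a·b ≡ x^2 (mod f). (F_13[x]/(f) is a field with 13^3 = 2197 elements since f is irreducible of degree 3.)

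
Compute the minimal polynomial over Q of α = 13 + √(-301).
m_α(x) = x^2 - 26x + 470

From α - 13 = √(-301), squaring gives (α - 13)^2 = -301, i.e. α^2 - 26α + 169 = -301, so α^2 - 26α + 470 = 0. The discriminant of x^2 - 26x + 470 is (-26)^2 - 4·(470) = 676 - 1880 = -1204, and 4·(-301) is not a perfect square in Q since -301 is squarefree and ≠ 1. Hence x^2 - 26x + 470 is irreducible over Q and is the minimal polynomial of α.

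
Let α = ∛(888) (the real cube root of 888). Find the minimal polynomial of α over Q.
m_α(x) = x^3 - 888

α satisfies α^3 = 888, so x^3 - 888 annihilates α. By the rational root test, a rational root p/q (in lowest terms) of x^3 - 888 would satisfy p^3 = 888 q^3, forcing q = 1 and p^3 = 888; but 888 is not a perfect cube, contradiction. A monic cubic over Q with no rational root is irreducible (any nontrivial factorization would include a linear factor). Hence x^3 - 888 is the minimal polynomial of α, and in particular [Q(α):Q] = 3.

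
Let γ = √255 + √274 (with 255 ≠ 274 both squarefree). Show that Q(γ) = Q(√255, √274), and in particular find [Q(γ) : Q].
[Q(γ) : Q] = 4 (equivalently, Q(γ) = Q(√255, √274))

Obviously Q(γ) ⊆ Q(√255, √274), and [Q(√255, √274):Q] = 4 (since 255, 274 are distinct squarefree integers > 1 with 69870 not a perfect square). To show equality we compute the minimal polynomial of γ. From γ = √255 + √274: γ^2 = 255 + 2√(69870) + 274 = 529 + 2√(69870), so γ^2 - 529 = 2√(69870); squaring, (γ^2 - 529)^2 = 4·69870, i.e. γ^4 - 1058γ^2 + 279841 - 279480 = 0, i.e. γ^4 - 1058γ^2 + 361 = 0. So γ is a root of x^4 - 1058x^2 + 361. This polynomial is irreducible over Q: it has no rational root (each ±√255 ± √274 is irrational), and any factorization into two quadratics over Q would force √(69870) ∈ Q (pairing opposite roots) or √255, √274 ∈ Q (other pairings), all impossible. Hence [Q(γ):Q] = 4 = [Q(√255, √274):Q], so Q(γ) = Q(√255, √274).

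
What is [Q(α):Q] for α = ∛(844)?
[Q(α):Q] = 3

The minimal polynomial of α is x^3 - 844, irreducible over Q since 844 is not a perfect cube (so x^3 - 844 has no rational root). Hence [Q(α):Q] = deg(m_α) = 3.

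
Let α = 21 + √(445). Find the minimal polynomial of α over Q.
m_α(x) = x^2 - 42x - 4

From α - 21 = √(445), squaring gives (α - 21)^2 = 445, i.e. α^2 - 42α + 441 = 445, so α^2 - 42α - 4 = 0. The discriminant of x^2 - 42x - 4 is (-42)^2 - 4·(-4) = 1764 + 16 = 1780, and 4·(445) is not a perfect square in Q since 445 is squarefree and ≠ 1. Hence x^2 - 42x - 4 is irreducible over Q and is the minimal polynomial of α.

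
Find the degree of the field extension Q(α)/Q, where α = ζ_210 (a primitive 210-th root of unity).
[Q(α):Q] = 48

The minimal polynomial of ζ_210 over Q is the 210-th cyclotomic polynomial Φ_210(x), which is irreducible over Q and has degree φ(210) = 48. Hence [Q(α):Q] = φ(210) = 48.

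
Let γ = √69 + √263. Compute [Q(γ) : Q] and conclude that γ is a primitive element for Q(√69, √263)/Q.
[Q(γ) : Q] = 4 (equivalently, Q(γ) = Q(√69, √263))

Obviously Q(γ) ⊆ Q(√69, √263), and [Q(√69, √263):Q] = 4 (since 69, 263 are distinct squarefree integers > 1 with 18147 not a perfect square). To show equality we compute the minimal polynomial of γ. From γ = √69 + √263: γ^2 = 69 + 2√(18147) + 263 = 332 + 2√(18147), so γ^2 - 332 = 2√(18147); squaring, (γ^2 - 332)^2 = 4·18147, i.e. γ^4 - 664γ^2 + 110224 - 72588 = 0, i.e. γ^4 - 664γ^2 + 37636 = 0. So γ is a root of x^4 - 664x^2 + 37636. This polynomial is irreducible over Q: it has no rational root (each ±√69 ± √263 is irrational), and any factorization into two quadratics over Q would force √(18147) ∈ Q (pairing opposite roots) or √69, √263 ∈ Q (other pairings), all impossible. Hence [Q(γ):Q] = 4 = [Q(√69, √263):Q], so Q(γ) = Q(√69, √263).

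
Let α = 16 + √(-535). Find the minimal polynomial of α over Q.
m_α(x) = x^2 - 32x + 791

From α - 16 = √(-535), squaring gives (α - 16)^2 = -535, i.e. α^2 - 32α + 256 = -535, so α^2 - 32α + 791 = 0. The discriminant of x^2 - 32x + 791 is (-32)^2 - 4·(791) = 1024 - 3164 = -2140, and 4·(-535) is not a perfect square in Q since -535 is squarefree and ≠ 1. Hence x^2 - 32x + 791 is irreducible over Q and is the minimal polynomial of α.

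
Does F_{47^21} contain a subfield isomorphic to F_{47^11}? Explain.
No: F_{47^11} is not a subfield of F_{47^21}

F_{p^m} embeds in F_{p^n} iff m | n. Here 11 ∤ 21 (since 21 = 1·11 + 10 with remainder 10 ≠ 0), so F_{47^11} is not a subfield of F_{47^21}. Equivalently: if it were, the tower law would give 11 = [F_{47^11}:F_47] dividing [F_{47^21}:F_47] = 21, contradiction.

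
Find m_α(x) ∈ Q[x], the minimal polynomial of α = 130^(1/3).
m_α(x) = x^3 - 130

α satisfies α^3 = 130, so x^3 - 130 annihilates α. By the rational root test, a rational root p/q (in lowest terms) of x^3 - 130 would satisfy p^3 = 130 q^3, forcing q = 1 and p^3 = 130; but 130 is not a perfect cube, contradiction. A monic cubic over Q with no rational root is irreducible (any nontrivial factorization would include a linear factor). Hence x^3 - 130 is the minimal polynomial of α, and in particular [Q(α):Q] = 3.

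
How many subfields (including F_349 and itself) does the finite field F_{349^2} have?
F_{349^2} has 2 subfields

The subfields of F_{p^n} are exactly the fields F_{p^d} for d | n (each is the fixed field of the unique index-d subgroup of Gal(F_{p^n}/F_p) ≅ Z/nZ). The divisors of n = 2 are {1, 2}, giving 2 subfields: F_{349^1}, F_{349^2}.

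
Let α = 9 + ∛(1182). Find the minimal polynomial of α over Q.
m_α(x) = x^3 - 27x^2 + 243x - 1911

Set β = α - 9 = ∛(1182), so β^3 = 1182. Then (α - 9)^3 - 1182 = 0, i.e. α is a root of g(x) = (x - 9)^3 - 1182 = x^3 - 27x^2 + 243x - 1911. Since g(x) = h(x - 9) where h(x) = x^3 - 1182, and h is irreducible over Q (because 1182 is not a perfect cube, so h has no rational root, and a monic cubic with no rational root is irreducible), g is also irreducible (irreducibility is preserved under the substitution x → x - 9). Hence m_α(x) = x^3 - 27x^2 + 243x - 1911.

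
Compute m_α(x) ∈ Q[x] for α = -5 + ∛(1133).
m_α(x) = x^3 + 15x^2 + 75x - 1008

Set β = α + 5 = ∛(1133), so β^3 = 1133. Then (α + 5)^3 - 1133 = 0, i.e. α is a root of g(x) = (x + 5)^3 - 1133 = x^3 + 15x^2 + 75x - 1008. Since g(x) = h(x + 5) where h(x) = x^3 - 1133, and h is irreducible over Q (because 1133 is not a perfect cube, so h has no rational root, and a monic cubic with no rational root is irreducible), g is also irreducible (irreducibility is preserved under the substitution x → x + 5). Hence m_α(x) = x^3 + 15x^2 + 75x - 1008.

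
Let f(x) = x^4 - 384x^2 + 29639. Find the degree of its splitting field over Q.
[K : Q] = 4

Solving the quadratic in x^2: x^2 = (384 ± √(384^2 - 4·29639))/2 = (384 ± √28900)/2 = (384 ± 170)/2, giving x^2 = 107 or x^2 = 277. So f(x) = (x^2 - 107)(x^2 - 277) and the roots of f are ±√107, ±√277. Hence the splitting field is K = Q(√107, √277). Since 107 and 277 are distinct squarefree integers > 1, their product 29639 is not a perfect square, so √277 ∉ Q(√107). By the tower law [K:Q] = [Q(√107,√277):Q(√107)] · [Q(√107):Q] = 2 · 2 = 4.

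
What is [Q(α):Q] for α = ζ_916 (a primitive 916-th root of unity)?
[Q(α):Q] = 456

The minimal polynomial of ζ_916 over Q is the 916-th cyclotomic polynomial Φ_916(x), which is irreducible over Q and has degree φ(916) = 456. Hence [Q(α):Q] = φ(916) = 456.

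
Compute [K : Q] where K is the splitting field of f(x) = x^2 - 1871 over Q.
[K : Q] = 2

f(x) = x^2 - 1871 factors as (x - √1871)(x + √1871). The splitting field is K = Q(√1871). Since 1871 is squarefree and > 1, it is not a perfect square, so x^2 - 1871 is irreducible over Q and [Q(√1871) : Q] = 2. Hence [K : Q] = 2.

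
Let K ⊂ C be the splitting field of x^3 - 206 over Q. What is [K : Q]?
[K : Q] = 6

The roots of x^3 - 206 are ∛206, ω∛206, ω^2∛206 where ω = e^(2πi/3) is a primitive cube root of unity, so K = Q(∛206, ω). Now [Q(∛206):Q] = 3 (since 206 is not a perfect cube, x^3 - 206 is irreducible) and [Q(ω):Q] = 2. Both 2 and 3 divide [K:Q], and [K:Q] ≤ 3·2 = 6, so [K:Q] = 6. (Equivalently: Q(∛206) ⊂ R but ω ∉ R, so [K : Q(∛206)] = 2.)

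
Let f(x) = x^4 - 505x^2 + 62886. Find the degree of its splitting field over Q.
[K : Q] = 4

Solving the quadratic in x^2: x^2 = (505 ± √(505^2 - 4·62886))/2 = (505 ± √3481)/2 = (505 ± 59)/2, giving x^2 = 223 or x^2 = 282. So f(x) = (x^2 - 223)(x^2 - 282) and the roots of f are ±√223, ±√282. Hence the splitting field is K = Q(√223, √282). Since 223 and 282 are distinct squarefree integers > 1, their product 62886 is not a perfect square, so √282 ∉ Q(√223). By the tower law [K:Q] = [Q(√223,√282):Q(√223)] · [Q(√223):Q] = 2 · 2 = 4.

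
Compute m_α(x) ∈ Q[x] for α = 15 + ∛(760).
m_α(x) = x^3 - 45x^2 + 675x - 4135

Set β = α - 15 = ∛(760), so β^3 = 760. Then (α - 15)^3 - 760 = 0, i.e. α is a root of g(x) = (x - 15)^3 - 760 = x^3 - 45x^2 + 675x - 4135. Since g(x) = h(x - 15) where h(x) = x^3 - 760, and h is irreducible over Q (because 760 is not a perfect cube, so h has no rational root, and a monic cubic with no rational root is irreducible), g is also irreducible (irreducibility is preserved under the substitution x → x - 15). Hence m_α(x) = x^3 - 45x^2 + 675x - 4135.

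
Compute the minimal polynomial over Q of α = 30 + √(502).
m_α(x) = x^2 - 60x + 398

From α - 30 = √(502), squaring gives (α - 30)^2 = 502, i.e. α^2 - 60α + 900 = 502, so α^2 - 60α + 398 = 0. The discriminant of x^2 - 60x + 398 is (-60)^2 - 4·(398) = 3600 - 1592 = 2008, and 4·(502) is not a perfect square in Q since 502 is squarefree and ≠ 1. Hence x^2 - 60x + 398 is irreducible over Q and is the minimal polynomial of α.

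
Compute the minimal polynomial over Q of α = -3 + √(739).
m_α(x) = x^2 + 6x - 730

From α + 3 = √(739), squaring gives (α + 3)^2 = 739, i.e. α^2 + 6α + 9 = 739, so α^2 + 6α - 730 = 0. The discriminant of x^2 + 6x - 730 is (6)^2 - 4·(-730) = 36 + 2920 = 2956, and 4·(739) is not a perfect square in Q since 739 is squarefree and ≠ 1. Hence x^2 + 6x - 730 is irreducible over Q and is the minimal polynomial of α.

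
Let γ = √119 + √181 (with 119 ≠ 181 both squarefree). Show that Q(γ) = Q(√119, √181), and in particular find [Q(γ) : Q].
[Q(γ) : Q] = 4 (equivalently, Q(γ) = Q(√119, √181))

Obviously Q(γ) ⊆ Q(√119, √181), and [Q(√119, √181):Q] = 4 (since 119, 181 are distinct squarefree integers > 1 with 21539 not a perfect square). To show equality we compute the minimal polynomial of γ. From γ = √119 + √181: γ^2 = 119 + 2√(21539) + 181 = 300 + 2√(21539), so γ^2 - 300 = 2√(21539); squaring, (γ^2 - 300)^2 = 4·21539, i.e. γ^4 - 600γ^2 + 90000 - 86156 = 0, i.e. γ^4 - 600γ^2 + 3844 = 0. So γ is a root of x^4 - 600x^2 + 3844. This polynomial is irreducible over Q: it has no rational root (each ±√119 ± √181 is irrational), and any factorization into two quadratics over Q would force √(21539) ∈ Q (pairing opposite roots) or √119, √181 ∈ Q (other pairings), all impossible. Hence [Q(γ):Q] = 4 = [Q(√119, √181):Q], so Q(γ) = Q(√119, √181).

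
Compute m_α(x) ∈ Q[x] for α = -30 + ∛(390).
m_α(x) = x^3 + 90x^2 + 2700x + 26610

Set β = α + 30 = ∛(390), so β^3 = 390. Then (α + 30)^3 - 390 = 0, i.e. α is a root of g(x) = (x + 30)^3 - 390 = x^3 + 90x^2 + 2700x + 26610. Since g(x) = h(x + 30) where h(x) = x^3 - 390, and h is irreducible over Q (because 390 is not a perfect cube, so h has no rational root, and a monic cubic with no rational root is irreducible), g is also irreducible (irreducibility is preserved under the substitution x → x + 30). Hence m_α(x) = x^3 + 90x^2 + 2700x + 26610.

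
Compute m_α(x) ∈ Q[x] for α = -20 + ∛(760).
m_α(x) = x^3 + 60x^2 + 1200x + 7240

Set β = α + 20 = ∛(760), so β^3 = 760. Then (α + 20)^3 - 760 = 0, i.e. α is a root of g(x) = (x + 20)^3 - 760 = x^3 + 60x^2 + 1200x + 7240. Since g(x) = h(x + 20) where h(x) = x^3 - 760, and h is irreducible over Q (because 760 is not a perfect cube, so h has no rational root, and a monic cubic with no rational root is irreducible), g is also irreducible (irreducibility is preserved under the substitution x → x + 20). Hence m_α(x) = x^3 + 60x^2 + 1200x + 7240.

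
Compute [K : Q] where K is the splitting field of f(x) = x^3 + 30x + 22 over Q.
[K : Q] = 6

By the rational root test, any rational root of the monic integer polynomial f(x) = x^3 + 30x + 22 must be an integer dividing the constant term 22, i.e. one of ±{1, 2, 11, 22}. Evaluating: f(1) = 53, f(-1) = -9, f(2) = 90, f(-2) = -46, f(11) = 1683, f(-11) = -1639, f(22) = 11330, f(-22) = -11286; none is 0, so f has no rational root and is therefore irreducible over Q (a cubic with no linear factor over a field is irreducible). For an irreducible cubic, the Galois group is A_3 or S_3 according as the discriminant disc(f) = -4a^3 - 27b^2 = -4·(30)^3 - 27·(22)^2 = -121068 is or is not a square in Q. Here disc(f) = -121068 is not a perfect square in Q, so the Galois group of f over Q is not contained in A_3 and must be all of S_3. The splitting field has degree |S_3| = 6 over Q, so [K : Q] = 6.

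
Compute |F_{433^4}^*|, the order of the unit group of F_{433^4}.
|F_{433^4}^*| = 35152125120

F_{433^4} has 433^4 = 35152125121 elements; its multiplicative group consists of all nonzero elements, so |F_{433^4}^*| = 35152125121 - 1 = 35152125120. (It is cyclic since any finite subgroup of the multiplicative group of a field is cyclic.)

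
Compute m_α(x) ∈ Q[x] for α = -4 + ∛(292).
m_α(x) = x^3 + 12x^2 + 48x - 228

Set β = α + 4 = ∛(292), so β^3 = 292. Then (α + 4)^3 - 292 = 0, i.e. α is a root of g(x) = (x + 4)^3 - 292 = x^3 + 12x^2 + 48x - 228. Since g(x) = h(x + 4) where h(x) = x^3 - 292, and h is irreducible over Q (because 292 is not a perfect cube, so h has no rational root, and a monic cubic with no rational root is irreducible), g is also irreducible (irreducibility is preserved under the substitution x → x + 4). Hence m_α(x) = x^3 + 12x^2 + 48x - 228.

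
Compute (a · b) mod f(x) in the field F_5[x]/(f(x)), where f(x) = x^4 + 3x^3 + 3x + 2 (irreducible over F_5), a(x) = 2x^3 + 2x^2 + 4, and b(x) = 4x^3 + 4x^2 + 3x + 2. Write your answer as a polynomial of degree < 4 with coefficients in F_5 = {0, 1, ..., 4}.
a · b ≡ 3x^3 + 3x^2 + 4x + 2 (mod f(x))

Multiply in F_5[x]: a(x)·b(x) = (2x^3 + 2x^2 + 4)·(4x^3 + 4x^2 + 3x + 2) = 3x^6 + x^5 + 4x^4 + x^3 + 2x + 3. This has degree ≥ 4, so divide by f(x) over F_5: 3x^6 + x^5 + 4x^4 + x^3 + 2x + 3 = (3x^2 + 2x + 3)·(x^4 + 3x^3 + 3x + 2) + (3x^3 + 3x^2 + 4x + 2). Hence a·b ≡ 3x^3 + 3x^2 + 4x + 2 (mod f). (F_5[x]/(f) is a field with 5^4 = 625 elements since f is irreducible of degree 4.)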